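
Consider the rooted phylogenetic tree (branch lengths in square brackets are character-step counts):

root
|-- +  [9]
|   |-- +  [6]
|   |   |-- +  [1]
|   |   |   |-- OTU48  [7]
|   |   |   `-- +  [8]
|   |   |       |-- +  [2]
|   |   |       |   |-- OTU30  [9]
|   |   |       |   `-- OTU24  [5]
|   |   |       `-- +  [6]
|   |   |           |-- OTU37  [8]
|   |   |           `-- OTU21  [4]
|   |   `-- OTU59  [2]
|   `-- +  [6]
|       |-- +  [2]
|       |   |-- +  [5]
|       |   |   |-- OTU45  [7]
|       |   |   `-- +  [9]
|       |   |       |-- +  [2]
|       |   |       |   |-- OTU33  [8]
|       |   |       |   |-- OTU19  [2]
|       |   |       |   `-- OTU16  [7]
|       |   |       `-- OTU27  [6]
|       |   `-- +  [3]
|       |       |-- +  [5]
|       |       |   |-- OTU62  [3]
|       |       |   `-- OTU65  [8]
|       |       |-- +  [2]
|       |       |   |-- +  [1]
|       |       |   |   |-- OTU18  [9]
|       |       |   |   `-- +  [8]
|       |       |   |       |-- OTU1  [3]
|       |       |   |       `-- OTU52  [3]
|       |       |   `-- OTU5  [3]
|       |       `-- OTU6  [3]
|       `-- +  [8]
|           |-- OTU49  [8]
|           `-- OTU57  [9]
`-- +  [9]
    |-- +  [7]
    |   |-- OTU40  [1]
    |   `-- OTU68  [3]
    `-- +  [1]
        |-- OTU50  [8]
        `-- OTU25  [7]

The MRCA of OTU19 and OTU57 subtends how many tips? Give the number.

The MRCA of OTU19 and OTU57 is the node subtending (((OTU45,((OTU33,OTU19,OTU16),OTU27)),((OTU62,OTU65),((OTU18,(OTU1,OTU52)),OTU5),OTU6)),(OTU49,OTU57)).
That clade contains 14 terminal taxa: OTU1, OTU16, OTU18, OTU19, OTU27, OTU33, OTU45, OTU49, OTU5, OTU52, OTU57, OTU6, OTU62, OTU65.

14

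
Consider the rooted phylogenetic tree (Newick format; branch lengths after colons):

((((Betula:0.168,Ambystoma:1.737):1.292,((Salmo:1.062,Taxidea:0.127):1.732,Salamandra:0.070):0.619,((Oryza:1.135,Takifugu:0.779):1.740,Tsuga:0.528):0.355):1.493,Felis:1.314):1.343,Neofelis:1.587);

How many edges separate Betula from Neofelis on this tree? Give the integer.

5

The MRCA of Betula and Neofelis is the root of the tree.
From Betula up to that node: 4 branches. From Neofelis up to the same node: 1 branch. Total: 4 + 1 = 5.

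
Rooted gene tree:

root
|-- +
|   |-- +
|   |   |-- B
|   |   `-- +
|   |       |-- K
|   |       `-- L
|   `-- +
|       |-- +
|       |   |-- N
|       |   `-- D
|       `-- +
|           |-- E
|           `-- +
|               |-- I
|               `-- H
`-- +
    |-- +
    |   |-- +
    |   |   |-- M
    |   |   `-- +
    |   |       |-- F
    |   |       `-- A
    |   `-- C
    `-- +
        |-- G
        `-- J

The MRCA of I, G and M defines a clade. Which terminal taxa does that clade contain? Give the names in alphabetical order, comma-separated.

A, B, C, D, E, F, G, H, I, J, K, L, M, N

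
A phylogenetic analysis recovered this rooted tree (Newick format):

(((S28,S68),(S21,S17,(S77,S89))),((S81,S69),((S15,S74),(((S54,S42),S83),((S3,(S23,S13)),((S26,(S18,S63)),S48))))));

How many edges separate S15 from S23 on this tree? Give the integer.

7

The MRCA of S15 and S23 is the node subtending ((S15,S74),(((S54,S42),S83),((S3,(S23,S13)),((S26,(S18,S63)),S48)))).
From S15 up to that node: 2 branches. From S23 up to the same node: 5 branches. Total: 2 + 5 = 7.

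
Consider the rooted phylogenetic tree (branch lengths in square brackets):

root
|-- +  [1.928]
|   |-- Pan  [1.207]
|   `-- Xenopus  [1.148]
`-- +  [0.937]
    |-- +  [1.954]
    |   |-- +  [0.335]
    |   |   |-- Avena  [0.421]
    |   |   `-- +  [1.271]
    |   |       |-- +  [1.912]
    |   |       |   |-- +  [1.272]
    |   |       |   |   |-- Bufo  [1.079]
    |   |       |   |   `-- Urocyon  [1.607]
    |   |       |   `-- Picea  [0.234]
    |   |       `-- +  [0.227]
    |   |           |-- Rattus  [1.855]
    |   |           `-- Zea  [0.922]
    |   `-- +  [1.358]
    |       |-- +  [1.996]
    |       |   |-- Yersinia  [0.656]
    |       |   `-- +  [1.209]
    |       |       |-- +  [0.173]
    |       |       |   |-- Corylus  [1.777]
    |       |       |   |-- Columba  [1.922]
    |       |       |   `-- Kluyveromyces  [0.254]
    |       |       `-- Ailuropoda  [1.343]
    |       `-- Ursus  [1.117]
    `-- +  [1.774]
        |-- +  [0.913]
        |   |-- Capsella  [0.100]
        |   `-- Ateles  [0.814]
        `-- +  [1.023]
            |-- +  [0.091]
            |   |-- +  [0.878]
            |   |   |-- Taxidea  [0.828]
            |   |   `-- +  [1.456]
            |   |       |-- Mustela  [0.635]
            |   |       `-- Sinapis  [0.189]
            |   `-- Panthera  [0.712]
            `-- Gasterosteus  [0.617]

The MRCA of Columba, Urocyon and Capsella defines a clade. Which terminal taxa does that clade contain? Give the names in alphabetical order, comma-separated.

Tracing Columba: it sits inside (Corylus,Columba,Kluyveromyces).
Tracing Urocyon: it sits inside (Bufo,Urocyon).
Tracing Capsella: it sits inside (Capsella,Ateles).
The smallest clade enclosing all 3 is (((Avena,(((Bufo,Urocyon),Picea),(Rattus,Zea))),((Yersinia,((Corylus,Columba,Kluyveromyces),Ailuropoda)),Ursus)),((Capsella,Ateles),(((Taxidea,(Mustela,Sinapis)),Panthera),Gasterosteus))); the answer is its 19 terminal taxa in alphabetical order.

Ailuropoda, Ateles, Avena, Bufo, Capsella, Columba, Corylus, Gasterosteus, Kluyveromyces, Mustela, Panthera, Picea, Rattus, Sinapis, Taxidea, Urocyon, Ursus, Yersinia, Zea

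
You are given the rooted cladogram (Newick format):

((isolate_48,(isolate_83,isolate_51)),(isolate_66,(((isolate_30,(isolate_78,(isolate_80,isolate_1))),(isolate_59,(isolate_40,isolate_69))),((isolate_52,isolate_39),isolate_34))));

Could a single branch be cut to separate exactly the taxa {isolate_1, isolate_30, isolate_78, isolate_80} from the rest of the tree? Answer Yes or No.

The most recent common ancestor of these taxa subtends (isolate_30,(isolate_78,(isolate_80,isolate_1))).
That clade has exactly 4 tips — every listed taxon and nothing else — so the group is monophyletic.

Yes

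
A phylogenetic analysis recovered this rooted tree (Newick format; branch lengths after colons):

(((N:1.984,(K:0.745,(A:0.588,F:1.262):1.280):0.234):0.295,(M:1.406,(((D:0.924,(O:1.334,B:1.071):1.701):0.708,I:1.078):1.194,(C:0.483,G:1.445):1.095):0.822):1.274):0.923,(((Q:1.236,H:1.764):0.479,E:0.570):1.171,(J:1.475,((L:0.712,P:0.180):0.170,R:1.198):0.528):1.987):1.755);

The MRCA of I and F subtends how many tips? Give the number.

11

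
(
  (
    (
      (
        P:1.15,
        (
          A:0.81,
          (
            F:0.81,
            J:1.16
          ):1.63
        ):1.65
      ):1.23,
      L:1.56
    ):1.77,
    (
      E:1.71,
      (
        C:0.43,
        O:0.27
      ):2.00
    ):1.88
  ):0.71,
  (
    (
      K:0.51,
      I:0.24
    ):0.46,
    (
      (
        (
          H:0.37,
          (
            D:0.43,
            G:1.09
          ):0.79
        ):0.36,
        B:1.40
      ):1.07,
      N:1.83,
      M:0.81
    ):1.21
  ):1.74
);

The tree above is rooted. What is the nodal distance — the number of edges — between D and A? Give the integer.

11

The MRCA of D and A is the root of the tree.
From D up to that node: 6 branches. From A up to the same node: 5 branches. Total: 6 + 5 = 11.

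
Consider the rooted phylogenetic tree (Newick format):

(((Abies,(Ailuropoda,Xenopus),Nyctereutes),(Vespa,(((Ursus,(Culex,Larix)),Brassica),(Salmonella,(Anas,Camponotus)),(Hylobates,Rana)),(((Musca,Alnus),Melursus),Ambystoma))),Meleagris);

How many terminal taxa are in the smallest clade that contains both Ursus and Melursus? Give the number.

14

The MRCA of Ursus and Melursus is the node subtending (Vespa,(((Ursus,(Culex,Larix)),Brassica),(Salmonella,(Anas,Camponotus)),(Hylobates,Rana)),(((Musca,Alnus),Melursus),Ambystoma)).
That clade contains 14 terminal taxa: Alnus, Ambystoma, Anas, Brassica, Camponotus, Culex, Hylobates, Larix, Melursus, Musca, Rana, Salmonella, Ursus, Vespa.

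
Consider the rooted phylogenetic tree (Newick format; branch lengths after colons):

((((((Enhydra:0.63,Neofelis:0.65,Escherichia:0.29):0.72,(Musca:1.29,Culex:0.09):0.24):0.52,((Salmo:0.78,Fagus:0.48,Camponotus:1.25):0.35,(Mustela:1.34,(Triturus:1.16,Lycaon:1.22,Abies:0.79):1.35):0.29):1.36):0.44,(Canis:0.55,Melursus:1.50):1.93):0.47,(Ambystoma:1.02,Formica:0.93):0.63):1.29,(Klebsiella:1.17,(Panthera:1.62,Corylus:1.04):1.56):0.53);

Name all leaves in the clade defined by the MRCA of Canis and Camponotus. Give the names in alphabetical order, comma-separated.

Tracing Canis: it sits inside (Canis,Melursus).
Tracing Camponotus: it sits inside (Salmo,Fagus,Camponotus).
The smallest clade enclosing both is ((((Enhydra,Neofelis,Escherichia),(Musca,Culex)),((Salmo,Fagus,Camponotus),(Mustela,(Triturus,Lycaon,Abies)))),(Canis,Melursus)); the answer is its 14 terminal taxa in alphabetical order.

Abies, Camponotus, Canis, Culex, Enhydra, Escherichia, Fagus, Lycaon, Melursus, Musca, Mustela, Neofelis, Salmo, Triturus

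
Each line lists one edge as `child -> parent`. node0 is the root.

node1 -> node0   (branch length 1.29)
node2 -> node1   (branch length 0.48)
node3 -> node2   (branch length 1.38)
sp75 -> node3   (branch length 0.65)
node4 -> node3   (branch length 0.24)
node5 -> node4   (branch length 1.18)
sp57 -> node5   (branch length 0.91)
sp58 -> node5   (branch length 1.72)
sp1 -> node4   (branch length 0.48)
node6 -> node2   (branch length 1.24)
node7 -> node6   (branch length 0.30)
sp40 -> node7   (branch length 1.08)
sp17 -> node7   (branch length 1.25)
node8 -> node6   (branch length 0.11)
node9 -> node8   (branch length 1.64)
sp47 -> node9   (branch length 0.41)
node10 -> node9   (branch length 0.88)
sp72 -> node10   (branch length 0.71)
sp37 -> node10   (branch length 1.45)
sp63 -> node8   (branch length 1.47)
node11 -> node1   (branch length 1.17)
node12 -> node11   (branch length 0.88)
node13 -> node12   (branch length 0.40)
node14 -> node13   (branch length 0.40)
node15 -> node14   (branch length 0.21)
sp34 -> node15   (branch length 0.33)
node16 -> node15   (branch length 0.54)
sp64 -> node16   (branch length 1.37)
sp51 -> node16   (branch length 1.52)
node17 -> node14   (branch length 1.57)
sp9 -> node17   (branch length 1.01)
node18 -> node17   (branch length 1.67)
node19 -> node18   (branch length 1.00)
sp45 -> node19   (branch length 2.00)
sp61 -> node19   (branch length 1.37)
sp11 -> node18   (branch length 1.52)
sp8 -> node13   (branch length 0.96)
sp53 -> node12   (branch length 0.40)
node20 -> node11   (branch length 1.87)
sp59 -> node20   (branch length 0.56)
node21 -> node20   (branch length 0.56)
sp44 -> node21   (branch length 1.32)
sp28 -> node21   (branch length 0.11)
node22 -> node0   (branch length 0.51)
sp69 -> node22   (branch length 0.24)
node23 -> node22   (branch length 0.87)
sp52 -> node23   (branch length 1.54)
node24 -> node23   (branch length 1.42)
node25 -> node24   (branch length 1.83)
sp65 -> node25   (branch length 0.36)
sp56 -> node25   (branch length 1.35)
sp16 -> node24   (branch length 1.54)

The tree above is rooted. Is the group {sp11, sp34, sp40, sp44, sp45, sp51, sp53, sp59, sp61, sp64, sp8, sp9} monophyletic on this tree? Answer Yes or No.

No

The MRCA of the listed taxa subtends (((sp75,((sp57,sp58),sp1)),((sp40,sp17),((sp47,(sp72,sp37)),sp63))),(((((sp34,(sp64,sp51)),(sp9,((sp45,sp61),sp11))),sp8),sp53),(sp59,(sp44,sp28)))).
That clade also contains sp1, sp17, sp28, sp37, sp47, sp57, sp58, sp63, sp72, sp75, which are not in the proposed group, so the group is not monophyletic.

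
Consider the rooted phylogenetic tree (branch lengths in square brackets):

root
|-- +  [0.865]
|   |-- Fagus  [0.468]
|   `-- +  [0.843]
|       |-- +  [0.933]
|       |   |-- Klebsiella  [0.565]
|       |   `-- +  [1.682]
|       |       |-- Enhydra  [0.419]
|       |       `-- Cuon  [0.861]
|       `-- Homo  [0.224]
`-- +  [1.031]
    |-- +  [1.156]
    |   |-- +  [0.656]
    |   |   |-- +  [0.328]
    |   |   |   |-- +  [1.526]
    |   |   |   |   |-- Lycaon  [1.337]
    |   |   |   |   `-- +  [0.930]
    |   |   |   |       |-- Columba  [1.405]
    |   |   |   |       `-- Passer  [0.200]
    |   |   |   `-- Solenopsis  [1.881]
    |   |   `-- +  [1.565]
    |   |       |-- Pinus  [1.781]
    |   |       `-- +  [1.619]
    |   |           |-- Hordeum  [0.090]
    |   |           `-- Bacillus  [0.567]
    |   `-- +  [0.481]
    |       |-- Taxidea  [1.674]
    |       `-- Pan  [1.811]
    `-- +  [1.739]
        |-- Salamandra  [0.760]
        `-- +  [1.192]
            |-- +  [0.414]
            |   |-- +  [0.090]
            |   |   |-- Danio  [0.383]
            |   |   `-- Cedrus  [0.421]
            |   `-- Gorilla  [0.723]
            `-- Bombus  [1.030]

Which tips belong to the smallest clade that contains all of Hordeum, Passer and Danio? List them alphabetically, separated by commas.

Bacillus, Bombus, Cedrus, Columba, Danio, Gorilla, Hordeum, Lycaon, Pan, Passer, Pinus, Salamandra, Solenopsis, Taxidea

Tracing Hordeum: it sits inside (Hordeum,Bacillus).
Tracing Passer: it sits inside (Columba,Passer).
Tracing Danio: it sits inside (Danio,Cedrus).
The smallest clade enclosing all 3 is (((((Lycaon,(Columba,Passer)),Solenopsis),(Pinus,(Hordeum,Bacillus))),(Taxidea,Pan)),(Salamandra,(((Danio,Cedrus),Gorilla),Bombus))); the answer is its 14 terminal taxa in alphabetical order.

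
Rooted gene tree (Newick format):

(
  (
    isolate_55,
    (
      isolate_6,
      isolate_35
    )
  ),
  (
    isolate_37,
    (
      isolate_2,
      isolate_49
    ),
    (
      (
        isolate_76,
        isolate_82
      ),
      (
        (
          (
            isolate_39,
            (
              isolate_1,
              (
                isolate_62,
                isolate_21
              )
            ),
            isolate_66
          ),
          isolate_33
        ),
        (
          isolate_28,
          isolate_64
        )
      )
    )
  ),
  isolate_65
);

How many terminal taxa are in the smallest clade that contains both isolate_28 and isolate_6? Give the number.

17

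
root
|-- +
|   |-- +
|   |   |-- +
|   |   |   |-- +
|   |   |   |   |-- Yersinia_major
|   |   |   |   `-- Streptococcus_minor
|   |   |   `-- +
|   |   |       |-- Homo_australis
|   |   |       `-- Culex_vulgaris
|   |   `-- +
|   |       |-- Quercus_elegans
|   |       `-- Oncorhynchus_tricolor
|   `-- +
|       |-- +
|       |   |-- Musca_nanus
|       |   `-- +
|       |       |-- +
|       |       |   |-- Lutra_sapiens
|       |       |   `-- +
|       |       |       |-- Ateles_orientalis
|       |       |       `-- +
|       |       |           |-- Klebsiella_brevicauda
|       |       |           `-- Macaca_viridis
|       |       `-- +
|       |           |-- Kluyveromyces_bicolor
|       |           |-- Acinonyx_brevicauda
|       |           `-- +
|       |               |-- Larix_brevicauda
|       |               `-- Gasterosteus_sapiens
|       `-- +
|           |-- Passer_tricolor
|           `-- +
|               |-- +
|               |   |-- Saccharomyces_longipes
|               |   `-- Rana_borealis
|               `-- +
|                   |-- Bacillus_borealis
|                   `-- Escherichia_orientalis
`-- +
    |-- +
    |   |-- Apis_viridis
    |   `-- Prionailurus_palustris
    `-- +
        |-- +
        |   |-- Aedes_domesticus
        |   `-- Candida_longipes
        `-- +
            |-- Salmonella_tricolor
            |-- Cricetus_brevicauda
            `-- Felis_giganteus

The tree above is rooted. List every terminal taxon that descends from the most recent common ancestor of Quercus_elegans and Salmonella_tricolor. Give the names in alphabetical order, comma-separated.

Tracing Quercus_elegans: it sits inside (Quercus_elegans,Oncorhynchus_tricolor).
Tracing Salmonella_tricolor: it sits inside (Salmonella_tricolor,Cricetus_brevicauda,Felis_giganteus).
The smallest clade enclosing both is the whole tree (their MRCA is the root), so the answer is all 27 tips in alphabetical order.

Acinonyx_brevicauda, Aedes_domesticus, Apis_viridis, Ateles_orientalis, Bacillus_borealis, Candida_longipes, Cricetus_brevicauda, Culex_vulgaris, Escherichia_orientalis, Felis_giganteus, Gasterosteus_sapiens, Homo_australis, Klebsiella_brevicauda, Kluyveromyces_bicolor, Larix_brevicauda, Lutra_sapiens, Macaca_viridis, Musca_nanus, Oncorhynchus_tricolor, Passer_tricolor, Prionailurus_palustris, Quercus_elegans, Rana_borealis, Saccharomyces_longipes, Salmonella_tricolor, Streptococcus_minor, Yersinia_major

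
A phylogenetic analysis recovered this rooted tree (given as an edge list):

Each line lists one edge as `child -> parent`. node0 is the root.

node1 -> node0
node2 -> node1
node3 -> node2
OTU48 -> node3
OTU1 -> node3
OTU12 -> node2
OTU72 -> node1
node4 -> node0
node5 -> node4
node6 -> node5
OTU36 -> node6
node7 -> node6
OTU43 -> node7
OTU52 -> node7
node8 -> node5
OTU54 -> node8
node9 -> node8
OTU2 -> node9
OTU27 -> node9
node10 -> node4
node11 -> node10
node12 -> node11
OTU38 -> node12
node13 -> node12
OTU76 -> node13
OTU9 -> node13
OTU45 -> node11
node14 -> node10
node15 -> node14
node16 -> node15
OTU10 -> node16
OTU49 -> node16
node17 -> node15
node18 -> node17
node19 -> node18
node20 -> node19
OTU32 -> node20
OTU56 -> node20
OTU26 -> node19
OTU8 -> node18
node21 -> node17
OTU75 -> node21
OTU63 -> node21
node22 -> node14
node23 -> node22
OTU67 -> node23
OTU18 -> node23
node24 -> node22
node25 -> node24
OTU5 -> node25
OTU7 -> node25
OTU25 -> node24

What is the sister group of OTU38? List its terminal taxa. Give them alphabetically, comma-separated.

OTU76, OTU9

OTU38 attaches to the tree at the node subtending (OTU38,(OTU76,OTU9)).
The other lineage descending from that same node — the sister group — is (OTU76,OTU9); its 2 tips in alphabetical order are the answer.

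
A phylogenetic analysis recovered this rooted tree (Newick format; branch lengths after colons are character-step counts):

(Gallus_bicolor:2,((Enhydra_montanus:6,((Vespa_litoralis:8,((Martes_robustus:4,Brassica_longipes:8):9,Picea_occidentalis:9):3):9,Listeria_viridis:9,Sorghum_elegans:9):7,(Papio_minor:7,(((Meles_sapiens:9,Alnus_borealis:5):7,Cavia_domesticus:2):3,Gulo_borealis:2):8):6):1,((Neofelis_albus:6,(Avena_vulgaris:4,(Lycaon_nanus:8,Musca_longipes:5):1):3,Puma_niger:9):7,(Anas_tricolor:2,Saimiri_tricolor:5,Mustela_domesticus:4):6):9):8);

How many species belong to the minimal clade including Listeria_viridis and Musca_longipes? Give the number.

The MRCA of Listeria_viridis and Musca_longipes is the node subtending ((Enhydra_montanus,((Vespa_litoralis,((Martes_robustus,Brassica_longipes),Picea_occidentalis)),Listeria_viridis,Sorghum_elegans),(Papio_minor,(((Meles_sapiens,Alnus_borealis),Cavia_domesticus),Gulo_borealis))),((Neofelis_albus,(Avena_vulgaris,(Lycaon_nanus,Musca_longipes)),Puma_niger),(Anas_tricolor,Saimiri_tricolor,Mustela_domesticus))).
That clade contains 20 terminal taxa: Alnus_borealis, Anas_tricolor, Avena_vulgaris, Brassica_longipes, Cavia_domesticus, Enhydra_montanus, Gulo_borealis, Listeria_viridis, Lycaon_nanus, Martes_robustus, Meles_sapiens, Musca_longipes, Mustela_domesticus, Neofelis_albus, Papio_minor, Picea_occidentalis, Puma_niger, Saimiri_tricolor, Sorghum_elegans, Vespa_litoralis.

20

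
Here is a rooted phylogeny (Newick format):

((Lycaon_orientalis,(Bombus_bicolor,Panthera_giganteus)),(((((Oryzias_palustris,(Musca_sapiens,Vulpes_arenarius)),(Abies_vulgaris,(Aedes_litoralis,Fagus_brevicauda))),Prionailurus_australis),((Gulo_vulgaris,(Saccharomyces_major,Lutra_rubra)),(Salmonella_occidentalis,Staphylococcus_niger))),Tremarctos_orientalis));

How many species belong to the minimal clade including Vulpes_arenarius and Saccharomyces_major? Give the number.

12

The MRCA of Vulpes_arenarius and Saccharomyces_major is the node subtending ((((Oryzias_palustris,(Musca_sapiens,Vulpes_arenarius)),(Abies_vulgaris,(Aedes_litoralis,Fagus_brevicauda))),Prionailurus_australis),((Gulo_vulgaris,(Saccharomyces_major,Lutra_rubra)),(Salmonella_occidentalis,Staphylococcus_niger))).
That clade contains 12 terminal taxa: Abies_vulgaris, Aedes_litoralis, Fagus_brevicauda, Gulo_vulgaris, Lutra_rubra, Musca_sapiens, Oryzias_palustris, Prionailurus_australis, Saccharomyces_major, Salmonella_occidentalis, Staphylococcus_niger, Vulpes_arenarius.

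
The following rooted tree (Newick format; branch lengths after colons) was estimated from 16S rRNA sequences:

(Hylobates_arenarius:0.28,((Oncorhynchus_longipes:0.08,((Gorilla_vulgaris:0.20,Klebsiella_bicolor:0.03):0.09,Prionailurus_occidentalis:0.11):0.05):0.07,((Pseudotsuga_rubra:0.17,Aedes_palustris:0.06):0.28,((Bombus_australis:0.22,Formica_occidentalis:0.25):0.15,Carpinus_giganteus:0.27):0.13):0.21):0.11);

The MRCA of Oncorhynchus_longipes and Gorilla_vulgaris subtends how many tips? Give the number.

4

The MRCA of Oncorhynchus_longipes and Gorilla_vulgaris is the node subtending (Oncorhynchus_longipes,((Gorilla_vulgaris,Klebsiella_bicolor),Prionailurus_occidentalis)).
That clade contains 4 terminal taxa: Gorilla_vulgaris, Klebsiella_bicolor, Oncorhynchus_longipes, Prionailurus_occidentalis.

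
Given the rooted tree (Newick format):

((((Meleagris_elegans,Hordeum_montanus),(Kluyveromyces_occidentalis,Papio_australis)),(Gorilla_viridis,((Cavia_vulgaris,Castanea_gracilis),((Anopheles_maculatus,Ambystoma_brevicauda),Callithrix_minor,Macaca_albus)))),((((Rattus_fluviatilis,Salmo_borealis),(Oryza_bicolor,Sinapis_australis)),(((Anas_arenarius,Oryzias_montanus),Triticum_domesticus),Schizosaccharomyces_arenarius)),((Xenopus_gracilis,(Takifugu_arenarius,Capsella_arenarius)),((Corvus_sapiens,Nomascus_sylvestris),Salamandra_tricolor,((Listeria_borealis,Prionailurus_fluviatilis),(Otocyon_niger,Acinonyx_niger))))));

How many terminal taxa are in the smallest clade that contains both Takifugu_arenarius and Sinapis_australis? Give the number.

18

The MRCA of Takifugu_arenarius and Sinapis_australis is the node subtending ((((Rattus_fluviatilis,Salmo_borealis),(Oryza_bicolor,Sinapis_australis)),(((Anas_arenarius,Oryzias_montanus),Triticum_domesticus),Schizosaccharomyces_arenarius)),((Xenopus_gracilis,(Takifugu_arenarius,Capsella_arenarius)),((Corvus_sapiens,Nomascus_sylvestris),Salamandra_tricolor,((Listeria_borealis,Prionailurus_fluviatilis),(Otocyon_niger,Acinonyx_niger))))).
That clade contains 18 terminal taxa: Acinonyx_niger, Anas_arenarius, Capsella_arenarius, Corvus_sapiens, Listeria_borealis, Nomascus_sylvestris, Oryza_bicolor, Oryzias_montanus, Otocyon_niger, Prionailurus_fluviatilis, Rattus_fluviatilis, Salamandra_tricolor, Salmo_borealis, Schizosaccharomyces_arenarius, Sinapis_australis, Takifugu_arenarius, Triticum_domesticus, Xenopus_gracilis.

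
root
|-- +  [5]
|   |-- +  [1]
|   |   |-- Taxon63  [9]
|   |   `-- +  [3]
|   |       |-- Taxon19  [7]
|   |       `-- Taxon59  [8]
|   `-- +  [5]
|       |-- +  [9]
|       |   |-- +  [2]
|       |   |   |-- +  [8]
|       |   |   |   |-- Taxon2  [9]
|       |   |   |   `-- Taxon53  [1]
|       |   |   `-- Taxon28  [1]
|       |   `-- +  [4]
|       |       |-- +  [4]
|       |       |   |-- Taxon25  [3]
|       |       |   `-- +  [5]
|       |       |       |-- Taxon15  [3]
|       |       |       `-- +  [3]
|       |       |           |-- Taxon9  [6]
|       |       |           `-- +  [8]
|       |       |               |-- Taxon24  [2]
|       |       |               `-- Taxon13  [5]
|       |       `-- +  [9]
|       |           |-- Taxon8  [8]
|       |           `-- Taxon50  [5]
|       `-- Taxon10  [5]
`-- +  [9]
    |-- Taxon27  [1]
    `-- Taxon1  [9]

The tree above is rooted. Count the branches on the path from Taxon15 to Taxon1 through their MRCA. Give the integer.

The MRCA of Taxon15 and Taxon1 is the root of the tree.
From Taxon15 up to that node: 7 branches. From Taxon1 up to the same node: 2 branches. Total: 7 + 2 = 9.

9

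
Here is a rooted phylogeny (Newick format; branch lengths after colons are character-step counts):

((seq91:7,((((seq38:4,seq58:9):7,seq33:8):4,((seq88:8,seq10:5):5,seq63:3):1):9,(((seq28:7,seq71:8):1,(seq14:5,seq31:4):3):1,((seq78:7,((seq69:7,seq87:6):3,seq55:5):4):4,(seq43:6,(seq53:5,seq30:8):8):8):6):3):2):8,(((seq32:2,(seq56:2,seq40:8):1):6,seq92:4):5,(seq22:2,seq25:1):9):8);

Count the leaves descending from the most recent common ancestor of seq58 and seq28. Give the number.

17

The MRCA of seq58 and seq28 is the node subtending ((((seq38,seq58),seq33),((seq88,seq10),seq63)),(((seq28,seq71),(seq14,seq31)),((seq78,((seq69,seq87),seq55)),(seq43,(seq53,seq30))))).
That clade contains 17 terminal taxa: seq10, seq14, seq28, seq30, seq31, seq33, seq38, seq43, seq53, seq55, seq58, seq63, seq69, seq71, seq78, seq87, seq88.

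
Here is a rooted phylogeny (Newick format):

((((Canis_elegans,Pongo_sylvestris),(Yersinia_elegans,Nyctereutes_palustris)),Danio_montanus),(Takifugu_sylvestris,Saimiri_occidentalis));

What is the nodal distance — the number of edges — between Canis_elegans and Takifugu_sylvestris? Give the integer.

6

The MRCA of Canis_elegans and Takifugu_sylvestris is the root of the tree.
From Canis_elegans up to that node: 4 branches. From Takifugu_sylvestris up to the same node: 2 branches. Total: 4 + 2 = 6.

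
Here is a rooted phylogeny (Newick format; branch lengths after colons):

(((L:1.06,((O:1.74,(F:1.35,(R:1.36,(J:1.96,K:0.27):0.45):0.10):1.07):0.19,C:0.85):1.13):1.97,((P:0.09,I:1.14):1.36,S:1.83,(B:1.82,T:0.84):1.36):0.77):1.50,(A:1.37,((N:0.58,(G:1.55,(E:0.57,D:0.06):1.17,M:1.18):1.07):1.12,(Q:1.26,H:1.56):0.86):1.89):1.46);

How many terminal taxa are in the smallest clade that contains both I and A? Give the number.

20

The MRCA of I and A is the root, so the clade is the entire tree.
That clade contains 20 terminal taxa: A, B, C, D, E, F, G, H, I, J, K, L, M, N, O, P, Q, R, S, T.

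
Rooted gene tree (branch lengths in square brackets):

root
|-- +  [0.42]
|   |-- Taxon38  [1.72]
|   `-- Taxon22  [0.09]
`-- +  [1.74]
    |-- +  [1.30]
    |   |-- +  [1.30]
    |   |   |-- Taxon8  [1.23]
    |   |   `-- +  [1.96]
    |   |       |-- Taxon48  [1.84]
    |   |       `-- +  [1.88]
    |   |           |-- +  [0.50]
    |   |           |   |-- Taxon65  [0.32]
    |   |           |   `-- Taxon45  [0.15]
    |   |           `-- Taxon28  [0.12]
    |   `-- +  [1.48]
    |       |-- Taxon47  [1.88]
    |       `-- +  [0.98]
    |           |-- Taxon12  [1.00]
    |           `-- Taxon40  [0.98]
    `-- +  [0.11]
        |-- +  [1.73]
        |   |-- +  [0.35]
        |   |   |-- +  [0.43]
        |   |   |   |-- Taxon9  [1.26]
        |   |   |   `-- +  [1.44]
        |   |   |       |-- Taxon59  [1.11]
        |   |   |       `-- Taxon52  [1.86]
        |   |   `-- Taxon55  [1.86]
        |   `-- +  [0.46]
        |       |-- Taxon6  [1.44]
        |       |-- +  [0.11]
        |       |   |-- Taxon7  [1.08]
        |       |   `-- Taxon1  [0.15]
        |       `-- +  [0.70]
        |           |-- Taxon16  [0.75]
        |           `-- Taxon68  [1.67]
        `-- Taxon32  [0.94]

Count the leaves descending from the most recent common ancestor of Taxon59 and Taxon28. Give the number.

The MRCA of Taxon59 and Taxon28 is the node subtending (((Taxon8,(Taxon48,((Taxon65,Taxon45),Taxon28))),(Taxon47,(Taxon12,Taxon40))),((((Taxon9,(Taxon59,Taxon52)),Taxon55),(Taxon6,(Taxon7,Taxon1),(Taxon16,Taxon68))),Taxon32)).
That clade contains 18 terminal taxa: Taxon1, Taxon12, Taxon16, Taxon28, Taxon32, Taxon40, Taxon45, Taxon47, Taxon48, Taxon52, Taxon55, Taxon59, Taxon6, Taxon65, Taxon68, Taxon7, Taxon8, Taxon9.

18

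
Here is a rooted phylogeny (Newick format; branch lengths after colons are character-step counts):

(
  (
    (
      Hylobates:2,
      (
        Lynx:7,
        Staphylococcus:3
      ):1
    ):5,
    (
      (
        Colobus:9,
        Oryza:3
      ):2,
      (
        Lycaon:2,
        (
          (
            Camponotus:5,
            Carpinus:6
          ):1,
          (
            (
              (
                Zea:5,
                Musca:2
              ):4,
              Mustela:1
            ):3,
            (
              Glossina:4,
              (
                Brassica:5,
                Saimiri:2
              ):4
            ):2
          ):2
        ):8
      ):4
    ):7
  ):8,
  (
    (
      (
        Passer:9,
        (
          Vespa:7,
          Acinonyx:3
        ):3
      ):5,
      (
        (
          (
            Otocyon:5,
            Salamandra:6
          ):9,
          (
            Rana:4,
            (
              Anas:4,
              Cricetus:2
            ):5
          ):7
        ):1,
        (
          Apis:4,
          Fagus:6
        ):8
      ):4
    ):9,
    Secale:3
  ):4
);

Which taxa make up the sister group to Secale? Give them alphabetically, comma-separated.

Secale attaches to the tree at the node subtending (((Passer,(Vespa,Acinonyx)),(((Otocyon,Salamandra),(Rana,(Anas,Cricetus))),(Apis,Fagus))),Secale).
The other lineage descending from that same node — the sister group — is ((Passer,(Vespa,Acinonyx)),(((Otocyon,Salamandra),(Rana,(Anas,Cricetus))),(Apis,Fagus))); its 10 tips in alphabetical order are the answer.

Acinonyx, Anas, Apis, Cricetus, Fagus, Otocyon, Passer, Rana, Salamandra, Vespa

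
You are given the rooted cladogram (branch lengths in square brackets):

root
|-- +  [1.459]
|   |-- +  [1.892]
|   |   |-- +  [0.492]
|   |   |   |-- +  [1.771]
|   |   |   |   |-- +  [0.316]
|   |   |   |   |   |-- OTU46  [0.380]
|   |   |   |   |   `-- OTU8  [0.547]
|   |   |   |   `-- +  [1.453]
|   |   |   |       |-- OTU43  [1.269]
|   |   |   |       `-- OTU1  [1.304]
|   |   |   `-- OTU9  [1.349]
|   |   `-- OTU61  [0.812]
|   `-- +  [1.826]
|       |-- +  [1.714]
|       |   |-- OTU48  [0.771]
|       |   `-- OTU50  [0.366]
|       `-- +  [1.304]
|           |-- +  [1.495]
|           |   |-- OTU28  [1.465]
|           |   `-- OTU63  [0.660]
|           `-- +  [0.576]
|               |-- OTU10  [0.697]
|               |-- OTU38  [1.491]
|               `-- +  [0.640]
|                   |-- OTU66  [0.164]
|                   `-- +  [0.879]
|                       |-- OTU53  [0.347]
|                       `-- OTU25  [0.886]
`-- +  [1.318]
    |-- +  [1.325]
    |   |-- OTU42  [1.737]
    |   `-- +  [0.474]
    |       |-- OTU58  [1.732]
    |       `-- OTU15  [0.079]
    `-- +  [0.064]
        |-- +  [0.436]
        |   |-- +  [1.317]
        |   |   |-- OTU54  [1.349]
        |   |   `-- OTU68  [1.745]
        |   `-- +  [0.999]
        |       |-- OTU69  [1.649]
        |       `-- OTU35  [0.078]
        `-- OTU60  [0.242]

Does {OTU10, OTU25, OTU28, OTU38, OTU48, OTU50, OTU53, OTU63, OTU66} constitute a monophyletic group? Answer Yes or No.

Yes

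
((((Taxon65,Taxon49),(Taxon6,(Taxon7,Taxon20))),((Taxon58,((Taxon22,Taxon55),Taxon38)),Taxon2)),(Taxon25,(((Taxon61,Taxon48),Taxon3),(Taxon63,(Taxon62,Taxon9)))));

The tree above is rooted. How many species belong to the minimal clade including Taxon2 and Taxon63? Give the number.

The MRCA of Taxon2 and Taxon63 is the root, so the clade is the entire tree.
That clade contains 17 terminal taxa: Taxon2, Taxon20, Taxon22, Taxon25, Taxon3, Taxon38, Taxon48, Taxon49, Taxon55, Taxon58, Taxon6, Taxon61, Taxon62, Taxon63, Taxon65, Taxon7, Taxon9.

17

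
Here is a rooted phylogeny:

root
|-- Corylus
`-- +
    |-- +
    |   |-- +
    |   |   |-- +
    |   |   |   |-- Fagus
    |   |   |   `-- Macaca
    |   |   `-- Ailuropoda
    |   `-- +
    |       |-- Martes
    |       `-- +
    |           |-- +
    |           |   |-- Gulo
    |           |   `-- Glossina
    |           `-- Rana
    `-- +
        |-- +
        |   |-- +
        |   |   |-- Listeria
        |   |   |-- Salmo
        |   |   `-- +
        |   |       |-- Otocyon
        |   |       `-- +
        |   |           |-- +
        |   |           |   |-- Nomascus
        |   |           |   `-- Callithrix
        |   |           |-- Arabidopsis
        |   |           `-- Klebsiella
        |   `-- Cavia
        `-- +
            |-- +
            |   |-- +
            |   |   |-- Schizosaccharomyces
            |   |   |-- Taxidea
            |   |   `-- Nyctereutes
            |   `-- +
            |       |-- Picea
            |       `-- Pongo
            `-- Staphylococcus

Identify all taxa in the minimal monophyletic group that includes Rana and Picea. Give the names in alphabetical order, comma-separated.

Ailuropoda, Arabidopsis, Callithrix, Cavia, Fagus, Glossina, Gulo, Klebsiella, Listeria, Macaca, Martes, Nomascus, Nyctereutes, Otocyon, Picea, Pongo, Rana, Salmo, Schizosaccharomyces, Staphylococcus, Taxidea

Tracing Rana: it sits inside ((Gulo,Glossina),Rana).
Tracing Picea: it sits inside (Picea,Pongo).
The smallest clade enclosing both is ((((Fagus,Macaca),Ailuropoda),(Martes,((Gulo,Glossina),Rana))),(((Listeria,Salmo,(Otocyon,((Nomascus,Callithrix),Arabidopsis,Klebsiella))),Cavia),(((Schizosaccharomyces,Taxidea,Nyctereutes),(Picea,Pongo)),Staphylococcus))); the answer is its 21 terminal taxa in alphabetical order.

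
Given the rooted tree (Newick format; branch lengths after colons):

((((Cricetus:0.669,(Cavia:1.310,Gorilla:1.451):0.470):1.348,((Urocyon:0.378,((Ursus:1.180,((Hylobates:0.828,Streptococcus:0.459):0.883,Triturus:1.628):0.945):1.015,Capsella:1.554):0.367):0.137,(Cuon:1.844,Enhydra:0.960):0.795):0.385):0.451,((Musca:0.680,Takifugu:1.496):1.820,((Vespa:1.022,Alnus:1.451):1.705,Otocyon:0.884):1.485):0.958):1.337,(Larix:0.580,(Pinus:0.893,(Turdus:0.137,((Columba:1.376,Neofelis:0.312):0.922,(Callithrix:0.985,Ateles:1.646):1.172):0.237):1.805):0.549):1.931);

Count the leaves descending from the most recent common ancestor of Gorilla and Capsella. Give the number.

11

The MRCA of Gorilla and Capsella is the node subtending ((Cricetus,(Cavia,Gorilla)),((Urocyon,((Ursus,((Hylobates,Streptococcus),Triturus)),Capsella)),(Cuon,Enhydra))).
That clade contains 11 terminal taxa: Capsella, Cavia, Cricetus, Cuon, Enhydra, Gorilla, Hylobates, Streptococcus, Triturus, Urocyon, Ursus.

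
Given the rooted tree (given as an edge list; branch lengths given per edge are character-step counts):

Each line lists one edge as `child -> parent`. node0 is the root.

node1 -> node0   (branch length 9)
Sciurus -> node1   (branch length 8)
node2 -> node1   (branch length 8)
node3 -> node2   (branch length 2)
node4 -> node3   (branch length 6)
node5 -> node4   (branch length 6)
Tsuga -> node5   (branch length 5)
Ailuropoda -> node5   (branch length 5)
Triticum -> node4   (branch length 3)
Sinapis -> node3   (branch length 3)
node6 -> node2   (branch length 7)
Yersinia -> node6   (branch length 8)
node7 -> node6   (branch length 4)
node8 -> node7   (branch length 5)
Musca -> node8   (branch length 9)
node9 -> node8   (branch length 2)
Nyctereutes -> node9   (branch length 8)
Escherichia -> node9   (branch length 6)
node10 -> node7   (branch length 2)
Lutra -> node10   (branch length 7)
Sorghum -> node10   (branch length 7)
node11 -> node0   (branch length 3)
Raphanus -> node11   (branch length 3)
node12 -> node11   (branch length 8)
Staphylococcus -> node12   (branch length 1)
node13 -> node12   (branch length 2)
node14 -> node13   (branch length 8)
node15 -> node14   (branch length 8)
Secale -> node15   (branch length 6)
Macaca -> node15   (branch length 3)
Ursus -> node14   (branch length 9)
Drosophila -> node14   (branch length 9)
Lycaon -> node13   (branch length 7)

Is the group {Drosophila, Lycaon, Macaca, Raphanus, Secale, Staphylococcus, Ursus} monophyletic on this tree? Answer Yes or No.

The most recent common ancestor of these taxa subtends (Raphanus,(Staphylococcus,(((Secale,Macaca),Ursus,Drosophila),Lycaon))).
That clade has exactly 7 tips — every listed taxon and nothing else — so the group is monophyletic.

Yes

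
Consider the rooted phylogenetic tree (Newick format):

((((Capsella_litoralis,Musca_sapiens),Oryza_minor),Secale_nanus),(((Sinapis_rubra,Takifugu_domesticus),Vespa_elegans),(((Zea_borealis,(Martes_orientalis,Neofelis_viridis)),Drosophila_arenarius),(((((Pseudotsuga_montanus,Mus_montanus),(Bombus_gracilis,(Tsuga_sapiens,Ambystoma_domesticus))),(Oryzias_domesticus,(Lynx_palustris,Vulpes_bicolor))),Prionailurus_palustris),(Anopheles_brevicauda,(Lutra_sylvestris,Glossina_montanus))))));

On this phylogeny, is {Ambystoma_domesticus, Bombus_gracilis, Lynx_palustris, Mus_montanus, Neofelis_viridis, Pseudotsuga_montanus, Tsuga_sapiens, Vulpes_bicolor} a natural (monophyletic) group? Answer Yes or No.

No

The MRCA of the listed taxa subtends (((Zea_borealis,(Martes_orientalis,Neofelis_viridis)),Drosophila_arenarius),(((((Pseudotsuga_montanus,Mus_montanus),(Bombus_gracilis,(Tsuga_sapiens,Ambystoma_domesticus))),(Oryzias_domesticus,(Lynx_palustris,Vulpes_bicolor))),Prionailurus_palustris),(Anopheles_brevicauda,(Lutra_sylvestris,Glossina_montanus)))).
That clade also contains Anopheles_brevicauda, Drosophila_arenarius, Glossina_montanus, Lutra_sylvestris, Martes_orientalis, Oryzias_domesticus, Prionailurus_palustris, Zea_borealis, which are not in the proposed group, so the group is not monophyletic.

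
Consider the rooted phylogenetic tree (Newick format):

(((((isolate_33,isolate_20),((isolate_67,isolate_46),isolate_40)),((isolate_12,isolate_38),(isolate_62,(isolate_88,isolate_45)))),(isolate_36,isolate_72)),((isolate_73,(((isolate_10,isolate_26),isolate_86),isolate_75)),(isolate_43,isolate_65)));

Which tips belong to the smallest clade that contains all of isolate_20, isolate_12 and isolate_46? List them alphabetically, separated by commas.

isolate_12, isolate_20, isolate_33, isolate_38, isolate_40, isolate_45, isolate_46, isolate_62, isolate_67, isolate_88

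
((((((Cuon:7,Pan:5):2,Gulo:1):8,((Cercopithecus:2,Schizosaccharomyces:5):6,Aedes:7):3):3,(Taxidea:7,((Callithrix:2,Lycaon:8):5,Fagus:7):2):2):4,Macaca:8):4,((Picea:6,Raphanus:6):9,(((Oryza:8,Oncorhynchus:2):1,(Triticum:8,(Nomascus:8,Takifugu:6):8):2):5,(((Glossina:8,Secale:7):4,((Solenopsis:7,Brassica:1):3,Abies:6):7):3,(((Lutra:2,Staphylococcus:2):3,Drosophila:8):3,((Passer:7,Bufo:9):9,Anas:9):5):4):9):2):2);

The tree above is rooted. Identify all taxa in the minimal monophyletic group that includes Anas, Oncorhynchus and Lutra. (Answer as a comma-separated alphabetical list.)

Abies, Anas, Brassica, Bufo, Drosophila, Glossina, Lutra, Nomascus, Oncorhynchus, Oryza, Passer, Secale, Solenopsis, Staphylococcus, Takifugu, Triticum

Tracing Anas: it sits inside ((Passer,Bufo),Anas).
Tracing Oncorhynchus: it sits inside (Oryza,Oncorhynchus).
Tracing Lutra: it sits inside (Lutra,Staphylococcus).
The smallest clade enclosing all 3 is (((Oryza,Oncorhynchus),(Triticum,(Nomascus,Takifugu))),(((Glossina,Secale),((Solenopsis,Brassica),Abies)),(((Lutra,Staphylococcus),Drosophila),((Passer,Bufo),Anas)))); the answer is its 16 terminal taxa in alphabetical order.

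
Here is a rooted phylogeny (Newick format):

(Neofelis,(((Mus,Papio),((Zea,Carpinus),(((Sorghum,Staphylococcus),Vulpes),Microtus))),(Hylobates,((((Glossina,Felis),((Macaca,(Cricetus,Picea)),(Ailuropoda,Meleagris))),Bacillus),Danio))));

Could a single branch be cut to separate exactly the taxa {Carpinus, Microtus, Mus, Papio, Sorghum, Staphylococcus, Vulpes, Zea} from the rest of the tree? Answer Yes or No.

The most recent common ancestor of these taxa subtends ((Mus,Papio),((Zea,Carpinus),(((Sorghum,Staphylococcus),Vulpes),Microtus))).
That clade has exactly 8 tips — every listed taxon and nothing else — so the group is monophyletic.

Yes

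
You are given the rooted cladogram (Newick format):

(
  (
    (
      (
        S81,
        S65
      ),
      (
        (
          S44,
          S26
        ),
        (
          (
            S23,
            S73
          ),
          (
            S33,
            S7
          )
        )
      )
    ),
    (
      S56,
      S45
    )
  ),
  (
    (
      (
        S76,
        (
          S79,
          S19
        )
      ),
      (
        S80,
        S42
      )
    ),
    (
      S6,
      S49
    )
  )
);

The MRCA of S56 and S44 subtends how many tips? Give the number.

The MRCA of S56 and S44 is the node subtending (((S81,S65),((S44,S26),((S23,S73),(S33,S7)))),(S56,S45)).
That clade contains 10 terminal taxa: S23, S26, S33, S44, S45, S56, S65, S7, S73, S81.

10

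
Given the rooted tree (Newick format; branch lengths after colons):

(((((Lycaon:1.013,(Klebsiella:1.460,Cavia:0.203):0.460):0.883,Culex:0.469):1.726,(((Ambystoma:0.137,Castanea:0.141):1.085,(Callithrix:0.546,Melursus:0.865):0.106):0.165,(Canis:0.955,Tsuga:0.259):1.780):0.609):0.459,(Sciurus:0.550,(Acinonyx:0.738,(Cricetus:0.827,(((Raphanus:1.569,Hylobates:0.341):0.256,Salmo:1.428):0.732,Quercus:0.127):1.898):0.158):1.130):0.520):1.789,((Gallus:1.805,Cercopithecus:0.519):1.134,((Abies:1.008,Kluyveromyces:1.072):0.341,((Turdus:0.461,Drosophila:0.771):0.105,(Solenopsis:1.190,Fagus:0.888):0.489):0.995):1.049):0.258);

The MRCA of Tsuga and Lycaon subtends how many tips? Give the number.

10

The MRCA of Tsuga and Lycaon is the node subtending (((Lycaon,(Klebsiella,Cavia)),Culex),(((Ambystoma,Castanea),(Callithrix,Melursus)),(Canis,Tsuga))).
That clade contains 10 terminal taxa: Ambystoma, Callithrix, Canis, Castanea, Cavia, Culex, Klebsiella, Lycaon, Melursus, Tsuga.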